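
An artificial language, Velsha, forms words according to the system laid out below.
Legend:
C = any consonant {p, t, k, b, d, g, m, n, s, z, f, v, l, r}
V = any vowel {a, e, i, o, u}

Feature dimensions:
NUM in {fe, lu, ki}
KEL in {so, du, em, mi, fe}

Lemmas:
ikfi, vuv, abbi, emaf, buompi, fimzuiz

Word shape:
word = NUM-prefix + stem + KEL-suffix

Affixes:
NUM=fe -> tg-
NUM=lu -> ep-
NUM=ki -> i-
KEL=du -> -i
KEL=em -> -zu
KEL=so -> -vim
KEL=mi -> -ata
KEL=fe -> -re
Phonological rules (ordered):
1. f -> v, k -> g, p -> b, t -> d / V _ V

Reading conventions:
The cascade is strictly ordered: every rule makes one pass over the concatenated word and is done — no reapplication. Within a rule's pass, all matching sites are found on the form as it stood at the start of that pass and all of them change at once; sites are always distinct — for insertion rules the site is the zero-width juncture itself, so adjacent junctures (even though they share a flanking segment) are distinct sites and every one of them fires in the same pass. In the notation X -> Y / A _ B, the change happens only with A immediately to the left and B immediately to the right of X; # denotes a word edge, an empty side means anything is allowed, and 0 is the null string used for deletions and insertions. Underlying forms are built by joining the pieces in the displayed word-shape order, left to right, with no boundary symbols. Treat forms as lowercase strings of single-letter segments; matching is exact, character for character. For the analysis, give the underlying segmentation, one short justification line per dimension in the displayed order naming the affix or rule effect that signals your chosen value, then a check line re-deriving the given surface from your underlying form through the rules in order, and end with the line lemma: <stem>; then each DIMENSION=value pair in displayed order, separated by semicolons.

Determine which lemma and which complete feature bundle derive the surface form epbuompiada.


underlying: ep-buompi-ata
NUM=lu - signalled by the affix ep-
KEL=mi - signalled by the affix -ata
check: epbuompiata -> epbuompiada
lemma: buompi; NUM=lu; KEL=mi


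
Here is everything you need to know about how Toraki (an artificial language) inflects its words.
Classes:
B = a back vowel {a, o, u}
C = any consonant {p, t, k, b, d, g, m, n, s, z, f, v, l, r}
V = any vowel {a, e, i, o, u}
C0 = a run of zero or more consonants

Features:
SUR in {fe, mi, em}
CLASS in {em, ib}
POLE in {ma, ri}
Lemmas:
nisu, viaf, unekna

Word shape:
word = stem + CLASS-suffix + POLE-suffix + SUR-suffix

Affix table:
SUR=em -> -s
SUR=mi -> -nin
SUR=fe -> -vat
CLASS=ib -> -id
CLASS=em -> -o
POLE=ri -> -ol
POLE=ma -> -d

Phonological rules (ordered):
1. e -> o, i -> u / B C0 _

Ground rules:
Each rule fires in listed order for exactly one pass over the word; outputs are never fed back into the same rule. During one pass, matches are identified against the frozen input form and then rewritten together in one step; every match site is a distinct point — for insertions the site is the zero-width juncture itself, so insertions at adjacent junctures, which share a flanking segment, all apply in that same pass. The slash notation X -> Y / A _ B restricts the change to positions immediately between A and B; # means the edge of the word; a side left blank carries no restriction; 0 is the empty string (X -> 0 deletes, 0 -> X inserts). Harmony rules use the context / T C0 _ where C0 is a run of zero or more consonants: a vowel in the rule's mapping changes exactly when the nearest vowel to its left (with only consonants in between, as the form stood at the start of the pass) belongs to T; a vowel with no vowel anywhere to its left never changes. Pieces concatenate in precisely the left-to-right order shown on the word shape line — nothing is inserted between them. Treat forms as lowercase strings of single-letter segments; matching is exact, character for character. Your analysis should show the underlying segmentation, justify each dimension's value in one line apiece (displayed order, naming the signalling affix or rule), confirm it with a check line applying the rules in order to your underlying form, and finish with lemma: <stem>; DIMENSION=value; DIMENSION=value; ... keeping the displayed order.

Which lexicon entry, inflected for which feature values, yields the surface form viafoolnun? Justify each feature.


underlying: viaf-o-ol-nin
SUR=mi - signalled by the affix -nin
CLASS=em - signalled by the affix -o
POLE=ri - signalled by the affix -ol
check: viafoolnin -> viafoolnun
lemma: viaf; SUR=mi; CLASS=em; POLE=ri


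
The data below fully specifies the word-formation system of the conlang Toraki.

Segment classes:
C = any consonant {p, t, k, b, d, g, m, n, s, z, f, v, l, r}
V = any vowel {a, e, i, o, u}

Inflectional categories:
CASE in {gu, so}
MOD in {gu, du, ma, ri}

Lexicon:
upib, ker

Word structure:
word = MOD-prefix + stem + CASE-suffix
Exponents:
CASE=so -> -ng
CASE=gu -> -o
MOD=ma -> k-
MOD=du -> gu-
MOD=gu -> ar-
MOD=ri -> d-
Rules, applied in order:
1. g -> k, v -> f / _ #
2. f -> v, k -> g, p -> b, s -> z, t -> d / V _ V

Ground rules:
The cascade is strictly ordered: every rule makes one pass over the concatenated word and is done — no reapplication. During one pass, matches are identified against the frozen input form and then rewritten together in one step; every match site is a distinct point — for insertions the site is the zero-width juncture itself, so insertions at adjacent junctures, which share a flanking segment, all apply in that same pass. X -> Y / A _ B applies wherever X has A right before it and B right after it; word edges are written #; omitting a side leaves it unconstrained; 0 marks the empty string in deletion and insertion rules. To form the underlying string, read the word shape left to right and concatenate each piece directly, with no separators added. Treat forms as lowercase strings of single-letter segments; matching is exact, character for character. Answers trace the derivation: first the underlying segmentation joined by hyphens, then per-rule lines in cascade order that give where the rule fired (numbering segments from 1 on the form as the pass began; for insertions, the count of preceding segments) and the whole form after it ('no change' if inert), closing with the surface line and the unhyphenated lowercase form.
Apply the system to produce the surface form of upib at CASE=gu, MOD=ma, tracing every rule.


underlying: k-upib-o
1. g -> k, v -> f / _ #: no change
2. f -> v, k -> g, p -> b, s -> z, t -> d / V _ V: fires at position(s) 3: kubibo
surface: kubibo


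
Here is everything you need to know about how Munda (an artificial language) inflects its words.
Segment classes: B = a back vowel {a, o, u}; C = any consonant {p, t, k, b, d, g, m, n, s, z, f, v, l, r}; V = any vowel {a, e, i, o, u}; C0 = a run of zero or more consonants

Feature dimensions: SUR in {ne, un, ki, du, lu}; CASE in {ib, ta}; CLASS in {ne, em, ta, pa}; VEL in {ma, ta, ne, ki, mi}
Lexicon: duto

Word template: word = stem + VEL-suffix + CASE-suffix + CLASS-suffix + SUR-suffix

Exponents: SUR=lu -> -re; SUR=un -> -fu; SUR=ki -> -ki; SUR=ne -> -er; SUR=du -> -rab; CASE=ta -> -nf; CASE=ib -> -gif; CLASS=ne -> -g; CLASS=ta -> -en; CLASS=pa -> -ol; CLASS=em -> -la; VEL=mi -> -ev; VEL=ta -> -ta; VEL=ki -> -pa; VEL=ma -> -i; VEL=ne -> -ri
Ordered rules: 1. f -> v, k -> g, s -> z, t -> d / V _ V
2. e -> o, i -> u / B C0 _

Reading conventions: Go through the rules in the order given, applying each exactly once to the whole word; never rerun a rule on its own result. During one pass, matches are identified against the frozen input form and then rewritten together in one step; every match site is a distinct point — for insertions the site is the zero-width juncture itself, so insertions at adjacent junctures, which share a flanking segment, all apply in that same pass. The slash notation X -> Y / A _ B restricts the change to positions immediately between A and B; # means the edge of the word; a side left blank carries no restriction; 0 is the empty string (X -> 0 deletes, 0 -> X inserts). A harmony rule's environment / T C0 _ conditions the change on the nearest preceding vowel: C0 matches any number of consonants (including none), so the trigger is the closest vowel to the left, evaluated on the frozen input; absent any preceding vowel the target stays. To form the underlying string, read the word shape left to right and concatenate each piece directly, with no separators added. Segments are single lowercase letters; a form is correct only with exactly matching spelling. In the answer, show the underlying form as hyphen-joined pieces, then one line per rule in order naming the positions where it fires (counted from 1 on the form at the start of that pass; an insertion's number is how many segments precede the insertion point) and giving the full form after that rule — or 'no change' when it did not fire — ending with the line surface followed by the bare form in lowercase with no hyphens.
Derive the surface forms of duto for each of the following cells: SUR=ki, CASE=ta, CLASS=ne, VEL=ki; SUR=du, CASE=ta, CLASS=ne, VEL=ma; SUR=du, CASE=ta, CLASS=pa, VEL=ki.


cell SUR=ki, CASE=ta, CLASS=ne, VEL=ki:
underlying: duto-pa-nf-g-ki
1. f -> v, k -> g, s -> z, t -> d / V _ V: fires at position(s) 3: dudopanfgki
2. e -> o, i -> u / B C0 _: fires at position(s) 11: dudopanfgku
surface: dudopanfgku

cell SUR=du, CASE=ta, CLASS=ne, VEL=ma:
underlying: duto-i-nf-g-rab
1. f -> v, k -> g, s -> z, t -> d / V _ V: fires at position(s) 3: dudoinfgrab
2. e -> o, i -> u / B C0 _: fires at position(s) 5: dudounfgrab
surface: dudounfgrab

cell SUR=du, CASE=ta, CLASS=pa, VEL=ki:
underlying: duto-pa-nf-ol-rab
1. f -> v, k -> g, s -> z, t -> d / V _ V: fires at position(s) 3: dudopanfolrab
2. e -> o, i -> u / B C0 _: no change
surface: dudopanfolrab


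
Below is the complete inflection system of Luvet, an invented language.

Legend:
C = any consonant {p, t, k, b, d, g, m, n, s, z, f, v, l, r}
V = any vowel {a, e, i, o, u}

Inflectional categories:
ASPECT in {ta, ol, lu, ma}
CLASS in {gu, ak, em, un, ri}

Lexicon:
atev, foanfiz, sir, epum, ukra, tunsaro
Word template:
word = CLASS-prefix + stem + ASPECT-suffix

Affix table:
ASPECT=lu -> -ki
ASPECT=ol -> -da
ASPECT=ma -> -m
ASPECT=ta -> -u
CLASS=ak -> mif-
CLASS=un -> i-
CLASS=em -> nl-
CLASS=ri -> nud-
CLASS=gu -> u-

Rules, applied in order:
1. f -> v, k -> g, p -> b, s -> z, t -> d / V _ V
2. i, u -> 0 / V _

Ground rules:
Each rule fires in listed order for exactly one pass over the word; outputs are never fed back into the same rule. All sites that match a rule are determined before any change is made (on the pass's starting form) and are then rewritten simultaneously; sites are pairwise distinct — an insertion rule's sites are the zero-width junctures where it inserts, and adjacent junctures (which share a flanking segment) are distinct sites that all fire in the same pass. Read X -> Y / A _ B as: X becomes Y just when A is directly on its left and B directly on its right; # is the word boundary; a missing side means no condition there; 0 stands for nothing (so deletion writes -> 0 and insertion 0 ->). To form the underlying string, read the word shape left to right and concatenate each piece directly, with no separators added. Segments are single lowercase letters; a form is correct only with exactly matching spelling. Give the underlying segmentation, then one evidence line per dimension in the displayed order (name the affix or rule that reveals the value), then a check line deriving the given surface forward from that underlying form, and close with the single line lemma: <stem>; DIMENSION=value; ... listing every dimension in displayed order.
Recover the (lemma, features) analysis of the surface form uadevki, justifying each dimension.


underlying: u-atev-ki
ASPECT=lu - signalled by the affix -ki
CLASS=gu - signalled by the affix u-
check: uatevki -> uadevki -> uadevki
lemma: atev; ASPECT=lu; CLASS=gu


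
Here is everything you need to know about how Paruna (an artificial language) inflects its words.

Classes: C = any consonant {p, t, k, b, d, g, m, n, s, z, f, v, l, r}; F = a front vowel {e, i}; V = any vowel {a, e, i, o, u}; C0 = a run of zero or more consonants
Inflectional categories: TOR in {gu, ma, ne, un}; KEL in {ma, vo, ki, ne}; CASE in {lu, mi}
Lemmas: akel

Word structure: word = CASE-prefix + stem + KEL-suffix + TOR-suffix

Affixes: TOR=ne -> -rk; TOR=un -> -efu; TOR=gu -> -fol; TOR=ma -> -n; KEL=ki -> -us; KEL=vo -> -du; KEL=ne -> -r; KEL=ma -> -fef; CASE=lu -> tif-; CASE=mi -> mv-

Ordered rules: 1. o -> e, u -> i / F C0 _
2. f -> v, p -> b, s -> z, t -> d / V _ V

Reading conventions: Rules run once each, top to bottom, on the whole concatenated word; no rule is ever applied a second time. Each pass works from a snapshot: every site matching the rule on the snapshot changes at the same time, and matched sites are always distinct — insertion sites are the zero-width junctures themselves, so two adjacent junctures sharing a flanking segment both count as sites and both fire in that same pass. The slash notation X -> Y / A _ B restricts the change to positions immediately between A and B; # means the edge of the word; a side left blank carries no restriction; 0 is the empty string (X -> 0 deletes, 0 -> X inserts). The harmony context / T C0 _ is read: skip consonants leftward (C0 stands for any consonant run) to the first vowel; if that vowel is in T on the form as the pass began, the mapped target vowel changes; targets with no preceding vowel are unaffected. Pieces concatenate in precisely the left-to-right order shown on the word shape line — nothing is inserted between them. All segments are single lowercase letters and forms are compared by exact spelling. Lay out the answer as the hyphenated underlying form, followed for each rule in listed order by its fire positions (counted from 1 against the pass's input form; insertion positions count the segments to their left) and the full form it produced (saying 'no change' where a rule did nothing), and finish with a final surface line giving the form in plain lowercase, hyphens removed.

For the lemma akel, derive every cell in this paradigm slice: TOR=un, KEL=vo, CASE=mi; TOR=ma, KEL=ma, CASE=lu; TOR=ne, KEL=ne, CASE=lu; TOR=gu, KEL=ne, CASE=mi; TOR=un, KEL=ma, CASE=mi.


cell TOR=un, KEL=vo, CASE=mi:
underlying: mv-akel-du-efu
1. o -> e, u -> i / F C0 _: fires at position(s) 8, 11: mvakeldiefi
2. f -> v, p -> b, s -> z, t -> d / V _ V: fires at position(s) 10: mvakeldievi
surface: mvakeldievi

cell TOR=ma, KEL=ma, CASE=lu:
underlying: tif-akel-fef-n
1. o -> e, u -> i / F C0 _: no change
2. f -> v, p -> b, s -> z, t -> d / V _ V: fires at position(s) 3: tivakelfefn
surface: tivakelfefn

cell TOR=ne, KEL=ne, CASE=lu:
underlying: tif-akel-r-rk
1. o -> e, u -> i / F C0 _: no change
2. f -> v, p -> b, s -> z, t -> d / V _ V: fires at position(s) 3: tivakelrrk
surface: tivakelrrk

cell TOR=gu, KEL=ne, CASE=mi:
underlying: mv-akel-r-fol
1. o -> e, u -> i / F C0 _: fires at position(s) 9: mvakelrfel
2. f -> v, p -> b, s -> z, t -> d / V _ V: no change
surface: mvakelrfel

cell TOR=un, KEL=ma, CASE=mi:
underlying: mv-akel-fef-efu
1. o -> e, u -> i / F C0 _: fires at position(s) 12: mvakelfefefi
2. f -> v, p -> b, s -> z, t -> d / V _ V: fires at position(s) 9, 11: mvakelfevevi
surface: mvakelfevevi


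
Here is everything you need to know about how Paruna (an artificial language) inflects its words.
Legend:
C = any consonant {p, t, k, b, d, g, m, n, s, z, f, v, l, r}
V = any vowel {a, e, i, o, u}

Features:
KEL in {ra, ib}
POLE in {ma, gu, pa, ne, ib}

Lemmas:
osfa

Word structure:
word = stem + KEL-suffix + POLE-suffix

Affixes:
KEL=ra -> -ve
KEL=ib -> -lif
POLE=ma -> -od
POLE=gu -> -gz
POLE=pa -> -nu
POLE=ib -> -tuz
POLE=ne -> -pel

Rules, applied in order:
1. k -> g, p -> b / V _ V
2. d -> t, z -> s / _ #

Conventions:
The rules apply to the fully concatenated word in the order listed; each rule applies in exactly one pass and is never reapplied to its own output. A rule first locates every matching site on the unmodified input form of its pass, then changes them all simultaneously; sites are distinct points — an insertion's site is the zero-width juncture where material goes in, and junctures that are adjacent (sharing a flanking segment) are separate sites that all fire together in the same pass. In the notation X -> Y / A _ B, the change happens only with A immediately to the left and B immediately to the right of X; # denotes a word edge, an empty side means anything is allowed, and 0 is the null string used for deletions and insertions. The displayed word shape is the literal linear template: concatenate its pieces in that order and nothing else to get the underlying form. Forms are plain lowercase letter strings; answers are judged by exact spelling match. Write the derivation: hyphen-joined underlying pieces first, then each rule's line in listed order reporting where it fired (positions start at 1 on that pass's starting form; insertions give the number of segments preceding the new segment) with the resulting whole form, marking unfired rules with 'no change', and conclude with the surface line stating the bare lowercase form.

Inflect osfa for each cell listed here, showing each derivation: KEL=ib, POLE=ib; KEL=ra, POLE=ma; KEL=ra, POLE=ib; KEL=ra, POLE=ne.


cell KEL=ib, POLE=ib:
underlying: osfa-lif-tuz
1. k -> g, p -> b / V _ V: no change
2. d -> t, z -> s / _ #: fires at position(s) 10: osfaliftus
surface: osfaliftus

cell KEL=ra, POLE=ma:
underlying: osfa-ve-od
1. k -> g, p -> b / V _ V: no change
2. d -> t, z -> s / _ #: fires at position(s) 8: osfaveot
surface: osfaveot

cell KEL=ra, POLE=ib:
underlying: osfa-ve-tuz
1. k -> g, p -> b / V _ V: no change
2. d -> t, z -> s / _ #: fires at position(s) 9: osfavetus
surface: osfavetus

cell KEL=ra, POLE=ne:
underlying: osfa-ve-pel
1. k -> g, p -> b / V _ V: fires at position(s) 7: osfavebel
2. d -> t, z -> s / _ #: no change
surface: osfavebel


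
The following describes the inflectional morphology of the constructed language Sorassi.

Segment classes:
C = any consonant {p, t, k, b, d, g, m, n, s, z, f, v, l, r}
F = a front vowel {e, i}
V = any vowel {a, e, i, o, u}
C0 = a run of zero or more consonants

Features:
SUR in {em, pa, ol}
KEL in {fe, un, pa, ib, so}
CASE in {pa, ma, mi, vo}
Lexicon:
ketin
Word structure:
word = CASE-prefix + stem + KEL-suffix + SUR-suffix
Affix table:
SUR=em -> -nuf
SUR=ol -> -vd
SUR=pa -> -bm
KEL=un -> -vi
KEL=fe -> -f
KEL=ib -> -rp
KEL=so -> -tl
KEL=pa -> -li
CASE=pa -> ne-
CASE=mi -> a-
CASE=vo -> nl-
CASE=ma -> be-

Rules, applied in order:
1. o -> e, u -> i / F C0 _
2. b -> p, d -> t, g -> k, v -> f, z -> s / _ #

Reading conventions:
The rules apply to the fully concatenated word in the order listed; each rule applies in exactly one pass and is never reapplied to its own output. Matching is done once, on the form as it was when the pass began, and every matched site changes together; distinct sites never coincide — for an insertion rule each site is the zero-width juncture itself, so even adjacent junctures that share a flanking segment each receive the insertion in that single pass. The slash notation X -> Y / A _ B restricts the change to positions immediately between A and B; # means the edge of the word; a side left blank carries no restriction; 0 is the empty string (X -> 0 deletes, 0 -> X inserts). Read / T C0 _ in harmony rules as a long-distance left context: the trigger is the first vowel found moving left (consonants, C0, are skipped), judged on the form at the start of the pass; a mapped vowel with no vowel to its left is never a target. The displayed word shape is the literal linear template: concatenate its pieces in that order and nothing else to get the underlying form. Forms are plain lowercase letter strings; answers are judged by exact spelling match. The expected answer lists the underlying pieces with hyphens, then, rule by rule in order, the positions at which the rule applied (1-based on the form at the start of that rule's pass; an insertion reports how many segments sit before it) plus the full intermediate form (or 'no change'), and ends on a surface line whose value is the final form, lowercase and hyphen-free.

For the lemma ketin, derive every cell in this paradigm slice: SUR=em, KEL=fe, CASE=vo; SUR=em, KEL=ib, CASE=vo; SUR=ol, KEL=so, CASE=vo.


cell SUR=em, KEL=fe, CASE=vo:
underlying: nl-ketin-f-nuf
1. o -> e, u -> i / F C0 _: fires at position(s) 10: nlketinfnif
2. b -> p, d -> t, g -> k, v -> f, z -> s / _ #: no change
surface: nlketinfnif

cell SUR=em, KEL=ib, CASE=vo:
underlying: nl-ketin-rp-nuf
1. o -> e, u -> i / F C0 _: fires at position(s) 11: nlketinrpnif
2. b -> p, d -> t, g -> k, v -> f, z -> s / _ #: no change
surface: nlketinrpnif

cell SUR=ol, KEL=so, CASE=vo:
underlying: nl-ketin-tl-vd
1. o -> e, u -> i / F C0 _: no change
2. b -> p, d -> t, g -> k, v -> f, z -> s / _ #: fires at position(s) 11: nlketintlvt
surface: nlketintlvt


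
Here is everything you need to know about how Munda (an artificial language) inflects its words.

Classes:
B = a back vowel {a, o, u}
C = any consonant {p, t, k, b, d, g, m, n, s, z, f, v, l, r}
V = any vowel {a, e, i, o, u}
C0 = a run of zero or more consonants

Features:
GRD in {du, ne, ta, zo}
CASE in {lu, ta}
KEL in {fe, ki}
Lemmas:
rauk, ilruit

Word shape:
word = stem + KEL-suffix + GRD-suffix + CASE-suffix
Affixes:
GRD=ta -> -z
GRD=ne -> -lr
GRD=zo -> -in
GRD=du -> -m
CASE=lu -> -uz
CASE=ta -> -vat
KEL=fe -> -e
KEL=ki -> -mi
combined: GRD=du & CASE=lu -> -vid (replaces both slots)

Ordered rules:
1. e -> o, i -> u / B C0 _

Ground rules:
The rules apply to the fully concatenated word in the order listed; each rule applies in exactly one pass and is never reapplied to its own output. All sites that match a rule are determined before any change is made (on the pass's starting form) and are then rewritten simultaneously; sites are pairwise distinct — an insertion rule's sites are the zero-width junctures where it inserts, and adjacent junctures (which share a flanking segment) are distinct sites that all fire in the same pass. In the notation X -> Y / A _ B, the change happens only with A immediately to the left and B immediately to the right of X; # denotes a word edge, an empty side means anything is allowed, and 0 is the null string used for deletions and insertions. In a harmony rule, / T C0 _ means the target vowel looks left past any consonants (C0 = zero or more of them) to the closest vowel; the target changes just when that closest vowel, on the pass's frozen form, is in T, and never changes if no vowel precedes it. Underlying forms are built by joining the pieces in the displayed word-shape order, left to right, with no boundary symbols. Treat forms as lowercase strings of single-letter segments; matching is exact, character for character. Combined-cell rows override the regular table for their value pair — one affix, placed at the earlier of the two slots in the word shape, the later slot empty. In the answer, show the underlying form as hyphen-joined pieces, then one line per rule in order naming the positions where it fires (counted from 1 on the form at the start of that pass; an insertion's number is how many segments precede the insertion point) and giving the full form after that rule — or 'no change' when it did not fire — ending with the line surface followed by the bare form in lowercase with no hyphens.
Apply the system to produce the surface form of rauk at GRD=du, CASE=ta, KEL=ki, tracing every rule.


underlying: rauk-mi-m-vat
1. e -> o, i -> u / B C0 _: fires at position(s) 6: raukmumvat
surface: raukmumvat


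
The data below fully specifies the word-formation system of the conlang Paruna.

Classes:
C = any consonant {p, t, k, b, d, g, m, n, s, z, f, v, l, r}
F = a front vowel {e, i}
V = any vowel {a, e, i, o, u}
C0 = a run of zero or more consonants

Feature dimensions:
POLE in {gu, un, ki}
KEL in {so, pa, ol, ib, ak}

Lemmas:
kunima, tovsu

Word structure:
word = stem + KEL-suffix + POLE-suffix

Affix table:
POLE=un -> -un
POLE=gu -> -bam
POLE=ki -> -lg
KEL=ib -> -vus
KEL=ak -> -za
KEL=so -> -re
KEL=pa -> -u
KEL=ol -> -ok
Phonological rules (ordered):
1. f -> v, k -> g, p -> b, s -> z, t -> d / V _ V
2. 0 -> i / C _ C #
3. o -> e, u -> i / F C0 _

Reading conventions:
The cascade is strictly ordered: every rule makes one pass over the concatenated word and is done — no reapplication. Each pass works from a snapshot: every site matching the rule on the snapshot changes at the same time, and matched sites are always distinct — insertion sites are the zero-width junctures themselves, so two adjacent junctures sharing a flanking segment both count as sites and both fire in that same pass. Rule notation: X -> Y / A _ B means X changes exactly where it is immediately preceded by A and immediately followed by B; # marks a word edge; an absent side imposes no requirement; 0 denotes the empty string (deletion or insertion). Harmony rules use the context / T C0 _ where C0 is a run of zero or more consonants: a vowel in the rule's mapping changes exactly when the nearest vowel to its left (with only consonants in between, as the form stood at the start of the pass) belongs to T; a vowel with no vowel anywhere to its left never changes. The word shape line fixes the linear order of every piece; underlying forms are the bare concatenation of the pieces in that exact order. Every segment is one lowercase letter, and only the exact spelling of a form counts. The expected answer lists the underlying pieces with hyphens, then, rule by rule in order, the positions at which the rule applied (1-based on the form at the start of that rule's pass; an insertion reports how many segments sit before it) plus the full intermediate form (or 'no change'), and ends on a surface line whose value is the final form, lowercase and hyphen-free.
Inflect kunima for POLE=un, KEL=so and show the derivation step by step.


underlying: kunima-re-un
1. f -> v, k -> g, p -> b, s -> z, t -> d / V _ V: no change
2. 0 -> i / C _ C #: no change
3. o -> e, u -> i / F C0 _: fires at position(s) 9: kunimarein
surface: kunimarein


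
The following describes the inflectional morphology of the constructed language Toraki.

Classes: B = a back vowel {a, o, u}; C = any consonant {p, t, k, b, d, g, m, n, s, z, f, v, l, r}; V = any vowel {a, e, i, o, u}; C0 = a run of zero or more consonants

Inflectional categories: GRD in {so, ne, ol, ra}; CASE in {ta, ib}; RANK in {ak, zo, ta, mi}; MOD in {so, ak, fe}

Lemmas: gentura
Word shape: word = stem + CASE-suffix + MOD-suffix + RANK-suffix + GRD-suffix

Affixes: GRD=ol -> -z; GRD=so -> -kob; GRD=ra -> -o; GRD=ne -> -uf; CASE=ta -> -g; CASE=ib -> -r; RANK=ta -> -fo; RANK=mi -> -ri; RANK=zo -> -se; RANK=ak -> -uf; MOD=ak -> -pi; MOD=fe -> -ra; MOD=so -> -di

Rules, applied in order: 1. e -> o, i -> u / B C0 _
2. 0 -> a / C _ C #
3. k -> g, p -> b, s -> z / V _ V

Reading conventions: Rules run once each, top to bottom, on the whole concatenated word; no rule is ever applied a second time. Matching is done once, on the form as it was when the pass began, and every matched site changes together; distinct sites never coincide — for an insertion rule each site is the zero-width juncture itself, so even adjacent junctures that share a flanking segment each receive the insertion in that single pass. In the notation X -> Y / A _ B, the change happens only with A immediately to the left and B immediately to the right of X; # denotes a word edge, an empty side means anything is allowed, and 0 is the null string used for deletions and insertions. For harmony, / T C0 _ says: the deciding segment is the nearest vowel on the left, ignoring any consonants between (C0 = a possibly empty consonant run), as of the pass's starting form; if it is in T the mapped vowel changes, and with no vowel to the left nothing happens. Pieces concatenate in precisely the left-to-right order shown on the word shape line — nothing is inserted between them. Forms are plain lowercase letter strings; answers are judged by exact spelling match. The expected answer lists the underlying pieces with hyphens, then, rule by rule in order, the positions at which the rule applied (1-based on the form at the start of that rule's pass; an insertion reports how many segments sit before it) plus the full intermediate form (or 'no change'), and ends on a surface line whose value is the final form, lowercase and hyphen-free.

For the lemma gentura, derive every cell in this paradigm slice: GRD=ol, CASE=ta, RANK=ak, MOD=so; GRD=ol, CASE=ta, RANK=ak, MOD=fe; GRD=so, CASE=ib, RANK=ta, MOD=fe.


cell GRD=ol, CASE=ta, RANK=ak, MOD=so:
underlying: gentura-g-di-uf-z
1. e -> o, i -> u / B C0 _: fires at position(s) 10: genturagduufz
2. 0 -> a / C _ C #: inserts after position(s) 12: genturagduufaz
3. k -> g, p -> b, s -> z / V _ V: no change
surface: genturagduufaz

cell GRD=ol, CASE=ta, RANK=ak, MOD=fe:
underlying: gentura-g-ra-uf-z
1. e -> o, i -> u / B C0 _: no change
2. 0 -> a / C _ C #: inserts after position(s) 12: genturagraufaz
3. k -> g, p -> b, s -> z / V _ V: no change
surface: genturagraufaz

cell GRD=so, CASE=ib, RANK=ta, MOD=fe:
underlying: gentura-r-ra-fo-kob
1. e -> o, i -> u / B C0 _: no change
2. 0 -> a / C _ C #: no change
3. k -> g, p -> b, s -> z / V _ V: fires at position(s) 13: genturarrafogob
surface: genturarrafogob


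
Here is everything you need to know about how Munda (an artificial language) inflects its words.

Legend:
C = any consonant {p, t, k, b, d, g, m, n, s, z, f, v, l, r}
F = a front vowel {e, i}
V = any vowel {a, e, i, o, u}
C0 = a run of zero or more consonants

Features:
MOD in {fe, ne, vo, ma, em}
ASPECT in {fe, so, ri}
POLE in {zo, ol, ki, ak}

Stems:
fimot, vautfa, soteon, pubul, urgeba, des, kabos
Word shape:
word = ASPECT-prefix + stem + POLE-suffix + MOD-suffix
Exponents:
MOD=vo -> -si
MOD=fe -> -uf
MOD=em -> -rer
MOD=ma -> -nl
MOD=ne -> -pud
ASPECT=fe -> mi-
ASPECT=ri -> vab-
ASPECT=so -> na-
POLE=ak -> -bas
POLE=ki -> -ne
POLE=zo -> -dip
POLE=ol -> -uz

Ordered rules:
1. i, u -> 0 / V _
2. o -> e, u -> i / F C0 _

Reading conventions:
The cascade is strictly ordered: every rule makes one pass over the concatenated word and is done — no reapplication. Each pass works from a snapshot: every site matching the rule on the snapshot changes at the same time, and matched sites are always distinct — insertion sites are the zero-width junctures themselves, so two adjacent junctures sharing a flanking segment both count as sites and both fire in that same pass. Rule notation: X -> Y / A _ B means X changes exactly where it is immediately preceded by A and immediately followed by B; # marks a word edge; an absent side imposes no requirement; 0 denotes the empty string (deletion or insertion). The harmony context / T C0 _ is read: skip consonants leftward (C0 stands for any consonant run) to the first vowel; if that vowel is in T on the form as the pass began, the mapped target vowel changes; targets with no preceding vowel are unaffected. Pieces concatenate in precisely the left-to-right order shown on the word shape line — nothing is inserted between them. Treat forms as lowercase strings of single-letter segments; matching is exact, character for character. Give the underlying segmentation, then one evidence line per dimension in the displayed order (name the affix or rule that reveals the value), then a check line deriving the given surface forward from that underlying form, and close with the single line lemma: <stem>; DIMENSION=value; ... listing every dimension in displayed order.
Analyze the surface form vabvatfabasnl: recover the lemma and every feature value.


underlying: vab-vautfa-bas-nl
MOD=ma - signalled by the affix -nl
ASPECT=ri - signalled by the affix vab-
POLE=ak - signalled by the affix -bas
check: vabvautfabasnl -> vabvatfabasnl -> vabvatfabasnl
lemma: vautfa; MOD=ma; ASPECT=ri; POLE=ak


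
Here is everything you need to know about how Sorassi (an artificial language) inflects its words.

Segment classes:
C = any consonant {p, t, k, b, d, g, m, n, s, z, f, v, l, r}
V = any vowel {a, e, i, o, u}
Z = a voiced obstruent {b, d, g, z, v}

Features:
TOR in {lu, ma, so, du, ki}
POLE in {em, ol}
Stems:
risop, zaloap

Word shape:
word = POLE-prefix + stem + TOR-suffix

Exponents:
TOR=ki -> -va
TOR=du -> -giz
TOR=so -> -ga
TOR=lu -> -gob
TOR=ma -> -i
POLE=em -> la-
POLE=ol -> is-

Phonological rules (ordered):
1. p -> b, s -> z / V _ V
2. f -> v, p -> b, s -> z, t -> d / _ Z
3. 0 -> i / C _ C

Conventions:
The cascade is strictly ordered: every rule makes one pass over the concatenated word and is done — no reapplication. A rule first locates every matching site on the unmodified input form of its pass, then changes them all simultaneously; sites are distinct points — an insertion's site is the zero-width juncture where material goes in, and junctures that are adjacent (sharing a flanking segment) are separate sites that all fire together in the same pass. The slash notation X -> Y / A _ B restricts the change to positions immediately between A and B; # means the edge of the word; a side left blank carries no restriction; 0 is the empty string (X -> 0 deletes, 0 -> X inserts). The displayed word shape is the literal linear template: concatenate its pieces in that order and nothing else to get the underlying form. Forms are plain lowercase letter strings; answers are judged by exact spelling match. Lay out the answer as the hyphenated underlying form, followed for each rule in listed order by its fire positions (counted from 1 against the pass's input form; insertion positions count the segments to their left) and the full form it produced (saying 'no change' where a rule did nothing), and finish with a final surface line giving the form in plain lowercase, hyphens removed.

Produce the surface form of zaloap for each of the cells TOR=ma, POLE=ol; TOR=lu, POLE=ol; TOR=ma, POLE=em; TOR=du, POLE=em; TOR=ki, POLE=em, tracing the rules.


cell TOR=ma, POLE=ol:
underlying: is-zaloap-i
1. p -> b, s -> z / V _ V: fires at position(s) 8: iszaloabi
2. f -> v, p -> b, s -> z, t -> d / _ Z: fires at position(s) 2: izzaloabi
3. 0 -> i / C _ C: inserts after position(s) 2: izizaloabi
surface: izizaloabi

cell TOR=lu, POLE=ol:
underlying: is-zaloap-gob
1. p -> b, s -> z / V _ V: no change
2. f -> v, p -> b, s -> z, t -> d / _ Z: fires at position(s) 2, 8: izzaloabgob
3. 0 -> i / C _ C: inserts after position(s) 2, 8: izizaloabigob
surface: izizaloabigob

cell TOR=ma, POLE=em:
underlying: la-zaloap-i
1. p -> b, s -> z / V _ V: fires at position(s) 8: lazaloabi
2. f -> v, p -> b, s -> z, t -> d / _ Z: no change
3. 0 -> i / C _ C: no change
surface: lazaloabi

cell TOR=du, POLE=em:
underlying: la-zaloap-giz
1. p -> b, s -> z / V _ V: no change
2. f -> v, p -> b, s -> z, t -> d / _ Z: fires at position(s) 8: lazaloabgiz
3. 0 -> i / C _ C: inserts after position(s) 8: lazaloabigiz
surface: lazaloabigiz

cell TOR=ki, POLE=em:
underlying: la-zaloap-va
1. p -> b, s -> z / V _ V: no change
2. f -> v, p -> b, s -> z, t -> d / _ Z: fires at position(s) 8: lazaloabva
3. 0 -> i / C _ C: inserts after position(s) 8: lazaloabiva
surface: lazaloabiva


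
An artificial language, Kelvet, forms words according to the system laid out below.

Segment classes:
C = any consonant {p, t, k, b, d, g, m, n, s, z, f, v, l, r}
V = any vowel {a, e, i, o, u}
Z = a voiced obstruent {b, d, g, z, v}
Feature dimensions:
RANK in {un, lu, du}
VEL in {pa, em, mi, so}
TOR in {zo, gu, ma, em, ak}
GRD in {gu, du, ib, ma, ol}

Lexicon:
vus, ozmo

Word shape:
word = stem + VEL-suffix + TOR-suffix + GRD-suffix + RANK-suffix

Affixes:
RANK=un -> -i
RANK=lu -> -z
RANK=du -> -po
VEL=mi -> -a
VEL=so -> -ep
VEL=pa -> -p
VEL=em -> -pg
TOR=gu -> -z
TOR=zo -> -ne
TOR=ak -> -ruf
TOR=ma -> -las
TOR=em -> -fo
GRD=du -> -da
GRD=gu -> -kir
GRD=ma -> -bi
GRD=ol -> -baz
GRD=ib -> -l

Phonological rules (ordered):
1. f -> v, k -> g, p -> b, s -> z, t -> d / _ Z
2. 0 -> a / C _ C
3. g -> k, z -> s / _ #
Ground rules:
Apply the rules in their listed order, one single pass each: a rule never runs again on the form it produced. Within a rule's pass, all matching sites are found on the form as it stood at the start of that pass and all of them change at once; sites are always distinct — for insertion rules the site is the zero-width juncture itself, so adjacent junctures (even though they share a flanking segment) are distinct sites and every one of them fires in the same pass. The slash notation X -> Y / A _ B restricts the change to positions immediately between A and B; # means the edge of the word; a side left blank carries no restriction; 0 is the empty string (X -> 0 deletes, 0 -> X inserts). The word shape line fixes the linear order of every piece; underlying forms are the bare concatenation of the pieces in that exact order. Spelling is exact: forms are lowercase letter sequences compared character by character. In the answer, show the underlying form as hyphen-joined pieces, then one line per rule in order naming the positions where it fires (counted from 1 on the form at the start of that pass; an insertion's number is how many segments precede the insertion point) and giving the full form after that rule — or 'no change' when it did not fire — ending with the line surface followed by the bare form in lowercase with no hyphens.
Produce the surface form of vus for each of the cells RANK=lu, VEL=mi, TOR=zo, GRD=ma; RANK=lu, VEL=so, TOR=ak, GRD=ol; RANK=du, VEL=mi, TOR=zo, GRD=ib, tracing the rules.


cell RANK=lu, VEL=mi, TOR=zo, GRD=ma:
underlying: vus-a-ne-bi-z
1. f -> v, k -> g, p -> b, s -> z, t -> d / _ Z: no change
2. 0 -> a / C _ C: no change
3. g -> k, z -> s / _ #: fires at position(s) 9: vusanebis
surface: vusanebis

cell RANK=lu, VEL=so, TOR=ak, GRD=ol:
underlying: vus-ep-ruf-baz-z
1. f -> v, k -> g, p -> b, s -> z, t -> d / _ Z: fires at position(s) 8: vusepruvbazz
2. 0 -> a / C _ C: inserts after position(s) 5, 8, 11: vuseparuvabazaz
3. g -> k, z -> s / _ #: fires at position(s) 15: vuseparuvabazas
surface: vuseparuvabazas

cell RANK=du, VEL=mi, TOR=zo, GRD=ib:
underlying: vus-a-ne-l-po
1. f -> v, k -> g, p -> b, s -> z, t -> d / _ Z: no change
2. 0 -> a / C _ C: inserts after position(s) 7: vusanelapo
3. g -> k, z -> s / _ #: no change
surface: vusanelapo


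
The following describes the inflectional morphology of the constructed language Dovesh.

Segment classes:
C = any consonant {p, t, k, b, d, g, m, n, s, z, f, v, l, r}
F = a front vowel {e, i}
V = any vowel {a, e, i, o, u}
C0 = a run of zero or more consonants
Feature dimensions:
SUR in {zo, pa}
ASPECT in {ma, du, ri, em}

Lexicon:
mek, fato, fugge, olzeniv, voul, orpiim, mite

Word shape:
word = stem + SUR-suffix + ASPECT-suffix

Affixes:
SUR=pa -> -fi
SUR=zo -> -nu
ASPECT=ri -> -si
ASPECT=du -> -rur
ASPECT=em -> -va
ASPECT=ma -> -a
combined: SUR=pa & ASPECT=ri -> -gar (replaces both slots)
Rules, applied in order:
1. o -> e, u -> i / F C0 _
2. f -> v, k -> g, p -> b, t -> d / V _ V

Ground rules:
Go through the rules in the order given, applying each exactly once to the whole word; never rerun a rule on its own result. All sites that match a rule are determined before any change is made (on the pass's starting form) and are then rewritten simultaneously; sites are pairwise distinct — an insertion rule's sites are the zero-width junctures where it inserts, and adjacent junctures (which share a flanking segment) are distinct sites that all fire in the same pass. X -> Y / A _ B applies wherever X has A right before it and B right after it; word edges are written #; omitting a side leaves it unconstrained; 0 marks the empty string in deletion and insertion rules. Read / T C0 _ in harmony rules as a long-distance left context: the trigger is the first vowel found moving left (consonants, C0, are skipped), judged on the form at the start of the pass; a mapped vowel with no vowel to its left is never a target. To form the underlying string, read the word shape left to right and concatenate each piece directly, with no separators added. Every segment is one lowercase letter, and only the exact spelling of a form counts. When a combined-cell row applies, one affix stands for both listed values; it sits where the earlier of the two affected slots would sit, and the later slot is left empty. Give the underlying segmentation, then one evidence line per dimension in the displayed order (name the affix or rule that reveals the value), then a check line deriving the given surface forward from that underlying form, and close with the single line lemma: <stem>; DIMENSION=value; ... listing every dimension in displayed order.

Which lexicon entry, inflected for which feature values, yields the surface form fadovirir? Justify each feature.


underlying: fato-fi-rur
SUR=pa - signalled by the affix -fi
ASPECT=du - signalled by the affix -rur
check: fatofirur -> fatofirir -> fadovirir
lemma: fato; SUR=pa; ASPECT=du
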